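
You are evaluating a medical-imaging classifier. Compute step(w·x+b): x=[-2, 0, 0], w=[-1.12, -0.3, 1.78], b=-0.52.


z = (-2)·(-1.12) + (0)·(-0.3) + (0)·(1.78) - 0.52
  = 1.72
step(z) = 1 (z≥0)

1


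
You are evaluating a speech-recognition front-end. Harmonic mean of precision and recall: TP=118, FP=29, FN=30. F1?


Precision = 118/147 = 0.8027
Recall = 118/148 = 0.7973
F1 = 2·P·R/(P+R) = 2·TP/(2·TP+FP+FN) = 236/(236+29+30) = 236/295 = 0.8

0.8


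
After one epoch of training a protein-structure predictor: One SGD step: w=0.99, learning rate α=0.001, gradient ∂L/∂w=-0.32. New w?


w_new = w - α·∇
= 0.99 - 0.001·-0.32
= 0.99 + 0.00032
= 0.99032

0.99032


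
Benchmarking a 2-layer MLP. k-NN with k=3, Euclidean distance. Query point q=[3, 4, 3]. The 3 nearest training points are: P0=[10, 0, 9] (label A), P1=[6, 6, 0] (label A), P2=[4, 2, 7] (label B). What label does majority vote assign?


d(q,P0) = 10.0499  (label A)
d(q,P1) = 4.6904  (label A)
d(q,P2) = 4.5826  (label B)
Votes: A=2, B=1
Majority → A

A


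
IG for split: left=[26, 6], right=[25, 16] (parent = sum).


Parent = [51, 22], H_parent = 0.883
H_left = 0.6962 (n=32), H_right = 0.965 (n=41)
H_children = (32/73)·0.6962 + (41/73)·0.965 = 0.8472
IG = 0.883 - 0.8472 = 0.0358

0.0358


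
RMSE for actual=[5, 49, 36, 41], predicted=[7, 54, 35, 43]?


MSE = 34/4 = 8.5
RMSE = √(34/4) = 2.9155

2.9155


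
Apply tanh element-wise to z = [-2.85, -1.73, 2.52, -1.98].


tanh(-2.85) = -0.9933
tanh(-1.73) = -0.9391
tanh(2.52) = 0.9871
tanh(-1.98) = -0.9626
result = [-0.9933, -0.9391, 0.9871, -0.9626]

[-0.9933, -0.9391, 0.9871, -0.9626]


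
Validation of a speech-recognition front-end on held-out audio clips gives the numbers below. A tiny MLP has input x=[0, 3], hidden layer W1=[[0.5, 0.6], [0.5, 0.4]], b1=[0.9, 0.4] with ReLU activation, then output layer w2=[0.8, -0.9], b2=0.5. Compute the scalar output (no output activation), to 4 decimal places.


z1[0] = (0.5)·(0) + (0.6)·(3) + 0.9 = 2.7
z1[1] = (0.5)·(0) + (0.4)·(3) + 0.4 = 1.6
h = ReLU(z1) = [2.7, 1.6]
output = (0.8)·(2.7) + (-0.9)·(1.6) + 0.5 = 1.22

1.22


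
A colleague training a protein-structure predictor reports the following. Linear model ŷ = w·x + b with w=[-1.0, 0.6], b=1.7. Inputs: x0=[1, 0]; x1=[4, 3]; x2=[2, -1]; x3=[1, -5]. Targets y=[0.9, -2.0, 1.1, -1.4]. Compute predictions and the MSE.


ŷ0 = (-1.0)·(1) + (0.6)·(0) + 1.7 = 0.7
ŷ1 = (-1.0)·(4) + (0.6)·(3) + 1.7 = -0.5
ŷ2 = (-1.0)·(2) + (0.6)·(-1) + 1.7 = -0.9
ŷ3 = (-1.0)·(1) + (0.6)·(-5) + 1.7 = -2.3
errors² = [0.04, 2.25, 4.0, 0.81]
MSE = 7.1000/4 = 1.775

1.775


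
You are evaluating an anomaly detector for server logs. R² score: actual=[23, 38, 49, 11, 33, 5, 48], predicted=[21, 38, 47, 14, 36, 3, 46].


ȳ = 29.5714
SS_res = Σ(y-ŷ)² = 34
SS_tot = Σ(y-ȳ)² = 1791.71
R² = 1 - SS_res/SS_tot = 1 - 0.019 = 0.981

0.981


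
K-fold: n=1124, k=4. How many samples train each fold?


Fold size = 1124/4 = 281
Training per fold = 1124 - 281 = 843

843


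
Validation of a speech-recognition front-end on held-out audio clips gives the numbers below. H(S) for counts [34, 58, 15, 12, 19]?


Probabilities: [34/138, 58/138, 15/138, 12/138, 19/138] ≈ [0.2464, 0.4203, 0.1087, 0.087, 0.1377]
H = -((34/138)·log₂(34/138) + (58/138)·log₂(58/138) + (15/138)·log₂(15/138) + (12/138)·log₂(12/138) + (19/138)·log₂(19/138))
  = 2.0718 bits

2.0718 bits


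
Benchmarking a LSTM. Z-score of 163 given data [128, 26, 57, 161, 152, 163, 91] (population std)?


μ = 111.1429, σ = 50.306
z = (163 - 111.1429)/50.306 = 1.0308

1.0308


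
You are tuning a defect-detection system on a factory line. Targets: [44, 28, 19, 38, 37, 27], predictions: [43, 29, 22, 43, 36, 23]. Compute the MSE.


Squared errors: (44-43)²=1, (28-29)²=1, (19-22)²=9, (38-43)²=25, (37-36)²=1, (27-23)²=16
Sum = 53
MSE = 53/6 = 53/6

53/6


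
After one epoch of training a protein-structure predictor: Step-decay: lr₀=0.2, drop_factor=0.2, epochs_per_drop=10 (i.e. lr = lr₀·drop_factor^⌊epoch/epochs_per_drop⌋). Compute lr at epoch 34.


n_drops = ⌊34/10⌋ = 3
lr = 0.2·0.2^3 = 0.2·0.008 = 0.0016

0.0016


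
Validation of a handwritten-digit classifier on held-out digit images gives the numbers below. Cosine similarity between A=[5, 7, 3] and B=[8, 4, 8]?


A·B = 5·8 + 7·4 + 3·8 = 92
‖A‖ = √83 = 9.1104, ‖B‖ = √144 = 12
cos = 92/(√83·√144) = 92/√11952 = 0.8415

0.8415


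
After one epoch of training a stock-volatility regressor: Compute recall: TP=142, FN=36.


Recall = TP/(TP+FN)
= 142/(142+36)
= 142/178 = 79.78%

79.78%


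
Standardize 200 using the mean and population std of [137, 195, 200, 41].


μ = 143.25, σ = 64.0171
z = (200 - 143.25)/64.0171 = 0.8865

0.8865


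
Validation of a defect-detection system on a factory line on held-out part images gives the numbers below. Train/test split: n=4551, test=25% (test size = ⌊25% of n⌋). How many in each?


Test = ⌊4551·25/100⌋ = 1137
Train = 4551 - 1137 = 3414

Train: 3414, Test: 1137


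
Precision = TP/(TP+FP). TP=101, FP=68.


Precision = TP/(TP+FP)
= 101/(101+68)
= 101/169 = 59.76%

59.76%


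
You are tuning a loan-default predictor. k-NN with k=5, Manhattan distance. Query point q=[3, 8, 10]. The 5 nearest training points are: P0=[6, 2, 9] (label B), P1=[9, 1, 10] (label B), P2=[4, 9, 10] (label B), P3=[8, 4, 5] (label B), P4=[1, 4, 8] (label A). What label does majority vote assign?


d(q,P0) = 10  (label B)
d(q,P1) = 13  (label B)
d(q,P2) = 2  (label B)
d(q,P3) = 14  (label B)
d(q,P4) = 8  (label A)
Votes: A=1, B=4
Majority → B

B


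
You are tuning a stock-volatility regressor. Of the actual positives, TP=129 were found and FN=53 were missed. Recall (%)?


Recall = TP/(TP+FN)
= 129/(129+53)
= 129/182 = 70.88%

70.88%


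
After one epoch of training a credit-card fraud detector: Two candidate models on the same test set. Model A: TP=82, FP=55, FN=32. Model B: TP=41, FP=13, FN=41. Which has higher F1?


Model A: P=82/137=0.5985, R=82/114=0.7193, F1=2PR/(P+R)=2TP/(2TP+FP+FN)=164/251=0.6534
Model B: P=41/54=0.7593, R=41/82=0.5, F1=2PR/(P+R)=2TP/(2TP+FP+FN)=82/136=0.6029
0.6534 > 0.6029 → Model A

Model A


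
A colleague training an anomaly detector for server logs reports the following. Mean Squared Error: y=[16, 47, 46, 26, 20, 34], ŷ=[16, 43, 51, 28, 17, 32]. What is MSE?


Squared errors: (16-16)²=0, (47-43)²=16, (46-51)²=25, (26-28)²=4, (20-17)²=9, (34-32)²=4
Sum = 58
MSE = 58/6 = 29/3

29/3


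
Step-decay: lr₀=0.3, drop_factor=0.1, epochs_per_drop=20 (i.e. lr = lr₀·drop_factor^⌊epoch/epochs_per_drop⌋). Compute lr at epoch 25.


n_drops = ⌊25/20⌋ = 1
lr = 0.3·0.1^1 = 0.3·0.1 = 0.03

0.03


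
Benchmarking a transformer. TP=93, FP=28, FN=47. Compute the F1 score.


Precision = 93/121 = 0.7686
Recall = 93/140 = 0.6643
F1 = 2·P·R/(P+R) = 2·TP/(2·TP+FP+FN) = 186/(186+28+47) = 186/261 = 0.7126

0.7126


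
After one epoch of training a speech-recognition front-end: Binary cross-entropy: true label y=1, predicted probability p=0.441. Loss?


BCE = -[y·ln(p) + (1-y)·ln(1-p)]
= -1·ln(0.441) - 0
= -ln(0.441) = 0.8187

0.8187


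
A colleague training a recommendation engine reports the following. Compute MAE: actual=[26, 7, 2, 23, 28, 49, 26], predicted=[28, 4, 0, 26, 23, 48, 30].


Absolute errors: |26-28|=2, |7-4|=3, |2-0|=2, |23-26|=3, |28-23|=5, |49-48|=1, |26-30|=4
Sum = 20
MAE = 20/7 = 20/7

20/7


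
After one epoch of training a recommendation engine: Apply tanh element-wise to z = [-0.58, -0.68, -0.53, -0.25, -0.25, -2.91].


tanh(-0.58) = -0.5227
tanh(-0.68) = -0.5915
tanh(-0.53) = -0.4854
tanh(-0.25) = -0.2449
tanh(-0.25) = -0.2449
tanh(-2.91) = -0.9941
result = [-0.5227, -0.5915, -0.4854, -0.2449, -0.2449, -0.9941]

[-0.5227, -0.5915, -0.4854, -0.2449, -0.2449, -0.9941]


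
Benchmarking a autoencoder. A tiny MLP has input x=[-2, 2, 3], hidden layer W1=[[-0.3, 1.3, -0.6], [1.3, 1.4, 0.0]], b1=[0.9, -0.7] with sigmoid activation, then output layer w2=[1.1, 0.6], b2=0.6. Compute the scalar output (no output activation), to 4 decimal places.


z1[0] = (-0.3)·(-2) + (1.3)·(2) + (-0.6)·(3) + 0.9 = 2.3
z1[1] = (1.3)·(-2) + (1.4)·(2) + (0.0)·(3) - 0.7 = -0.5
h = sigmoid(z1) = [0.9089, 0.3775]
output = (1.1)·(0.9089) + (0.6)·(0.3775) + 0.6 = 1.8263

1.8263


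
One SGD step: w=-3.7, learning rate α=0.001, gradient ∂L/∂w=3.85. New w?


w_new = w - α·∇
= -3.7 - 0.001·3.85
= -3.7 - 0.00385
= -3.70385

-3.70385


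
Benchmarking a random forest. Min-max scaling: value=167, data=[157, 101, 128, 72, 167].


min=72, max=167
(167-72)/(167-72) = 95/95 = 1.0

1.0


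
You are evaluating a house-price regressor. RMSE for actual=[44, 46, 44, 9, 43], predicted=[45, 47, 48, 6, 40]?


MSE = 36/5 = 7.2
RMSE = √(36/5) = 2.6833

2.6833


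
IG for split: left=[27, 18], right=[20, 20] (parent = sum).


Parent = [47, 38], H_parent = 0.9919
H_left = 0.971 (n=45), H_right = 1 (n=40)
H_children = (45/85)·0.971 + (40/85)·1 = 0.9846
IG = 0.9919 - 0.9846 = 0.0073

0.0073


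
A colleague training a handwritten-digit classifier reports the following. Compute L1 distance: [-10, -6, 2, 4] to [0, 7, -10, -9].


d = |-10-0| + |-6-7| + |2+ 10| + |4+ 9|
  = 10 + 13 + 12 + 13
  = 48

48


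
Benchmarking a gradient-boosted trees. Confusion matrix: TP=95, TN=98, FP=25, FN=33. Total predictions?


Total = TP + TN + FP + FN
= 95 + 98 + 25 + 33
= 251
(Predicted positive: 120, predicted negative: 131)

251


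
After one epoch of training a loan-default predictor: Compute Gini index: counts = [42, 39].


Probabilities: [42/81, 39/81] ≈ [0.5185, 0.4815]
Σpᵢ² = (1764 + 1521)/81² = 3285/6561
Gini = 1 - Σpᵢ² = 1 - 3285/6561 = 0.4993

0.4993


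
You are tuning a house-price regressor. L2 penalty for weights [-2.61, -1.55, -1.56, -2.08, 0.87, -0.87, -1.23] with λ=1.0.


‖w‖₂² = (-2.61)² + (-1.55)² + (-1.56)² + (-2.08)² + (0.87)² + (-0.87)² + (-1.23)²
     = 6.8121 + 2.4025 + 2.4336 + 4.3264 + 0.7569 + 0.7569 + 1.5129
     = 19.0013
λ·‖w‖₂² = 1.0·19.0013 = 19.0013

19.0013


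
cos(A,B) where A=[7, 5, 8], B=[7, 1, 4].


A·B = 7·7 + 5·1 + 8·4 = 86
‖A‖ = √138 = 11.7473, ‖B‖ = √66 = 8.124
cos = 86/(√138·√66) = 86/√9108 = 0.9011

0.9011


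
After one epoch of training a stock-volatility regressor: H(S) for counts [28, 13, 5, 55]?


Probabilities: [28/101, 13/101, 5/101, 55/101] ≈ [0.2772, 0.1287, 0.0495, 0.5446]
H = -((28/101)·log₂(28/101) + (13/101)·log₂(13/101) + (5/101)·log₂(5/101) + (55/101)·log₂(55/101))
  = 1.586 bits

1.586 bits


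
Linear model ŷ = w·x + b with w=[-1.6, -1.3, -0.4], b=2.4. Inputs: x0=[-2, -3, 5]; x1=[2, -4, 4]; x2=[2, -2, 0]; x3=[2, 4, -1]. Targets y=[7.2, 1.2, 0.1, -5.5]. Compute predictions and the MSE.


ŷ0 = (-1.6)·(-2) + (-1.3)·(-3) + (-0.4)·(5) + 2.4 = 7.5
ŷ1 = (-1.6)·(2) + (-1.3)·(-4) + (-0.4)·(4) + 2.4 = 2.8
ŷ2 = (-1.6)·(2) + (-1.3)·(-2) + (-0.4)·(0) + 2.4 = 1.8
ŷ3 = (-1.6)·(2) + (-1.3)·(4) + (-0.4)·(-1) + 2.4 = -5.6
errors² = [0.09, 2.56, 2.89, 0.01]
MSE = 5.5500/4 = 1.3875

1.3875


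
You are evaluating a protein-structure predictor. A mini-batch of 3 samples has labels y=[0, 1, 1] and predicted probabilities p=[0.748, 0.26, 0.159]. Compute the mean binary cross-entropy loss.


L[0] = -ln(1-0.748) = -ln(0.252) = 1.3783
L[1] = -ln(0.26) = 1.3471
L[2] = -ln(0.159) = 1.8389
mean = (1.3783 + 1.3471 + 1.8389)/3 = 1.5214

1.5214


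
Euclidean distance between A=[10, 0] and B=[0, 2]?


d = √((10-0)² + (0-2)²)
  = √(100 + 4)
  = √104 = 10.198

10.198


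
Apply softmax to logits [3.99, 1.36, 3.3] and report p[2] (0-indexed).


Exponentials: e^3.99=54.0549, e^1.36=3.8962, e^3.3=27.1126
Sum = 85.0637
Softmax = [0.6355, 0.0458, 0.3187]
p[2] = 27.1126/85.0637 = 0.3187

0.3187


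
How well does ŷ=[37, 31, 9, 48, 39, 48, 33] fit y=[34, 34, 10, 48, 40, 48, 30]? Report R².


ȳ = 34.8571
SS_res = Σ(y-ŷ)² = 29
SS_tot = Σ(y-ȳ)² = 1014.86
R² = 1 - SS_res/SS_tot = 1 - 0.0286 = 0.9714

0.9714


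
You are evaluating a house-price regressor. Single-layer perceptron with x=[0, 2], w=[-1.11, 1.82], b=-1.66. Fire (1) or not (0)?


z = (0)·(-1.11) + (2)·(1.82) - 1.66
  = 1.98
step(z) = 1 (z≥0)

1


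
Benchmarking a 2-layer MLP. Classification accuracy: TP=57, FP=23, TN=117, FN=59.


Accuracy = (TP+TN)/(TP+TN+FP+FN)
= (57+117)/(256)
= 174/256 = 67.97%

67.97%


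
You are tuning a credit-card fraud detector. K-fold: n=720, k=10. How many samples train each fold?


Fold size = 720/10 = 72
Training per fold = 720 - 72 = 648

648


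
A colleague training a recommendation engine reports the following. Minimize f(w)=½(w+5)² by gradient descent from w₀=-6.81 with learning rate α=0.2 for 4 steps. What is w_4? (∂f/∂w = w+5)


step 1: grad = -6.81+5 = -1.81; w = -6.81 - 0.2·(-1.81) = -6.448
step 2: grad = -6.448+5 = -1.448; w = -6.448 - 0.2·(-1.448) = -6.1584
step 3: grad = -6.1584+5 = -1.1584; w = -6.1584 - 0.2·(-1.1584) = -5.92672
step 4: grad = -5.92672+5 = -0.92672; w = -5.92672 - 0.2·(-0.92672) = -5.741376

-5.741376


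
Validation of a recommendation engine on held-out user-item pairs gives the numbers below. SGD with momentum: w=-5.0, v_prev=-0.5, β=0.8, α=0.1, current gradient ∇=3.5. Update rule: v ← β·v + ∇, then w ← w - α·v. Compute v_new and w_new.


v_new = 0.8·-0.5 + 3.5 = -0.4 + 3.5 = 3.1
w_new = -5.0 - 0.1·3.1 = -5.0 - 0.31 = -5.31

v_new=3.1, w_new=-5.31


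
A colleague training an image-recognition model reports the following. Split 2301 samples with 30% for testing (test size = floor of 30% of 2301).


Test = ⌊2301·30/100⌋ = 690
Train = 2301 - 690 = 1611

Train: 1611, Test: 690


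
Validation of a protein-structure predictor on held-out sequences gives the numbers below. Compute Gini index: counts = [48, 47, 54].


Probabilities: [48/149, 47/149, 54/149] ≈ [0.3221, 0.3154, 0.3624]
Σpᵢ² = (2304 + 2209 + 2916)/149² = 7429/22201
Gini = 1 - Σpᵢ² = 1 - 7429/22201 = 0.6654

0.6654


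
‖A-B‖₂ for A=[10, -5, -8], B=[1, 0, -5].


d = √((10-1)² + (-5-0)² + (-8+ 5)²)
  = √(81 + 25 + 9)
  = √115 = 10.7238

10.7238


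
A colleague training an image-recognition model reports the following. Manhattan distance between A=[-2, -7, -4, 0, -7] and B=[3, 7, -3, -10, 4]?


d = |-2-3| + |-7-7| + |-4+ 3| + |0+ 10| + |-7-4|
  = 5 + 14 + 1 + 10 + 11
  = 41

41


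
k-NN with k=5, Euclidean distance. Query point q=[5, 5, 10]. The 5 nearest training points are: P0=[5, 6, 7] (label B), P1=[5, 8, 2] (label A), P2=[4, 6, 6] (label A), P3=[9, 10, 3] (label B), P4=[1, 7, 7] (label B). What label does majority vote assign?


d(q,P0) = 3.1623  (label B)
d(q,P1) = 8.544  (label A)
d(q,P2) = 4.2426  (label A)
d(q,P3) = 9.4868  (label B)
d(q,P4) = 5.3852  (label B)
Votes: A=2, B=3
Majority → B

B


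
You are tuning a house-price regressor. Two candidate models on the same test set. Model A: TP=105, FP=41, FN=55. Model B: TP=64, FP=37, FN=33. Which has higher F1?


Model A: P=105/146=0.7192, R=105/160=0.6562, F1=2PR/(P+R)=2TP/(2TP+FP+FN)=210/306=0.6863
Model B: P=64/101=0.6337, R=64/97=0.6598, F1=2PR/(P+R)=2TP/(2TP+FP+FN)=128/198=0.6465
0.6863 > 0.6465 → Model A

Model A


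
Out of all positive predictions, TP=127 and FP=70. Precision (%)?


Precision = TP/(TP+FP)
= 127/(127+70)
= 127/197 = 64.47%

64.47%


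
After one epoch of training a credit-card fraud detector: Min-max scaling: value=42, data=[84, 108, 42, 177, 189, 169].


min=42, max=189
(42-42)/(189-42) = 0/147 = 0.0

0.0


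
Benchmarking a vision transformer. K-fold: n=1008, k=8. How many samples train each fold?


Fold size = 1008/8 = 126
Training per fold = 1008 - 126 = 882

882


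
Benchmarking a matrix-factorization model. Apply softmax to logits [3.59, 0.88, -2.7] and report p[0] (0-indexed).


Exponentials: e^3.59=36.2341, e^0.88=2.4109, e^-2.7=0.0672
Sum = 38.7122
Softmax = [0.936, 0.0623, 0.0017]
p[0] = 36.2341/38.7122 = 0.936

0.936


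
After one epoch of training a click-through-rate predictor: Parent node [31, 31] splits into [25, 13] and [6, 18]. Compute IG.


Parent = [31, 31], H_parent = 1
H_left = 0.9268 (n=38), H_right = 0.8113 (n=24)
H_children = (38/62)·0.9268 + (24/62)·0.8113 = 0.8821
IG = 1 - 0.8821 = 0.1179

0.1179


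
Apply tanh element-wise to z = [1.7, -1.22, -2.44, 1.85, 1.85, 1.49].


tanh(1.7) = 0.9354
tanh(-1.22) = -0.8397
tanh(-2.44) = -0.9849
tanh(1.85) = 0.9517
tanh(1.85) = 0.9517
tanh(1.49) = 0.9033
result = [0.9354, -0.8397, -0.9849, 0.9517, 0.9517, 0.9033]

[0.9354, -0.8397, -0.9849, 0.9517, 0.9517, 0.9033]


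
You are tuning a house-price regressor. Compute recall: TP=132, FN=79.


Recall = TP/(TP+FN)
= 132/(132+79)
= 132/211 = 62.56%

62.56%


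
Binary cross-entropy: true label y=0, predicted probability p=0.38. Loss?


BCE = -[y·ln(p) + (1-y)·ln(1-p)]
= -0 - 1·ln(1-0.38)
= -ln(0.62) = 0.478

0.478


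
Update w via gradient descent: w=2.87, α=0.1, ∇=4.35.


w_new = w - α·∇
= 2.87 - 0.1·4.35
= 2.87 - 0.435
= 2.435

2.435


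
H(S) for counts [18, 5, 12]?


Probabilities: [18/35, 5/35, 12/35] ≈ [0.5143, 0.1429, 0.3429]
H = -((18/35)·log₂(18/35) + (5/35)·log₂(5/35) + (12/35)·log₂(12/35))
  = 1.4239 bits

1.4239 bits


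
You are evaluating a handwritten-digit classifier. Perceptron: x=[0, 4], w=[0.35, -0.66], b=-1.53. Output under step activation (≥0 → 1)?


z = (0)·(0.35) + (4)·(-0.66) - 1.53
  = -4.17
step(z) = 0 (z<0)

0


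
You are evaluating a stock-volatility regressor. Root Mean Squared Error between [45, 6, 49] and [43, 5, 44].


MSE = 30/3 = 10
RMSE = √(30/3) = 3.1623

3.1623


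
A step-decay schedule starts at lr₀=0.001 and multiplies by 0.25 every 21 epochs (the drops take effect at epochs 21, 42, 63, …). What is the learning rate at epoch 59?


n_drops = ⌊59/21⌋ = 2
lr = 0.001·0.25^2 = 0.001·0.0625 = 0.0000625

0.0000625


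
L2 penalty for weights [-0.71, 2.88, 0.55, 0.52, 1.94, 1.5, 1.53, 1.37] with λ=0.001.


‖w‖₂² = (-0.71)² + (2.88)² + (0.55)² + (0.52)² + (1.94)² + (1.5)² + (1.53)² + (1.37)²
     = 0.5041 + 8.2944 + 0.3025 + 0.2704 + 3.7636 + 2.25 + 2.3409 + 1.8769
     = 19.6028
λ·‖w‖₂² = 0.001·19.6028 = 0.019603

0.019603


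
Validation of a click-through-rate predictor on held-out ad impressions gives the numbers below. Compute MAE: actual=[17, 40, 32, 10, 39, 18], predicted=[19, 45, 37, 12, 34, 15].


Absolute errors: |17-19|=2, |40-45|=5, |32-37|=5, |10-12|=2, |39-34|=5, |18-15|=3
Sum = 22
MAE = 22/6 = 11/3

11/3


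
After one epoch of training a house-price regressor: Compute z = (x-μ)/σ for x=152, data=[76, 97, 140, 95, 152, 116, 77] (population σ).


μ = 107.5714, σ = 27.5103
z = (152 - 107.5714)/27.5103 = 1.615

1.615


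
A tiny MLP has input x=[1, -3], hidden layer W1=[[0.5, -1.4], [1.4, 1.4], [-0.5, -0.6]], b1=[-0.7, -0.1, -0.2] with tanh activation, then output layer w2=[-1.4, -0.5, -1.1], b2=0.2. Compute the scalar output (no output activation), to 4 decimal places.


z1[0] = (0.5)·(1) + (-1.4)·(-3) - 0.7 = 4.0
z1[1] = (1.4)·(1) + (1.4)·(-3) - 0.1 = -2.9
z1[2] = (-0.5)·(1) + (-0.6)·(-3) - 0.2 = 1.1
h = tanh(z1) = [0.9993, -0.994, 0.8005]
output = (-1.4)·(0.9993) + (-0.5)·(-0.994) + (-1.1)·(0.8005) + 0.2 = -1.5826

-1.5826


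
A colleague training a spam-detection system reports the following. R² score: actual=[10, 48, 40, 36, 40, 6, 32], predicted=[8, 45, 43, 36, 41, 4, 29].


ȳ = 30.2857
SS_res = Σ(y-ŷ)² = 36
SS_tot = Σ(y-ȳ)² = 1539.43
R² = 1 - SS_res/SS_tot = 1 - 0.0234 = 0.9766

0.9766


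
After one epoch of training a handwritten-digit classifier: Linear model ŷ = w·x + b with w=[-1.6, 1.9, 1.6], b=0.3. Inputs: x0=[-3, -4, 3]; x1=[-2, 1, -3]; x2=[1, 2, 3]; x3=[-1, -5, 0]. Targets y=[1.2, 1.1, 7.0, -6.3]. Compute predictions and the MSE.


ŷ0 = (-1.6)·(-3) + (1.9)·(-4) + (1.6)·(3) + 0.3 = 2.3
ŷ1 = (-1.6)·(-2) + (1.9)·(1) + (1.6)·(-3) + 0.3 = 0.6
ŷ2 = (-1.6)·(1) + (1.9)·(2) + (1.6)·(3) + 0.3 = 7.3
ŷ3 = (-1.6)·(-1) + (1.9)·(-5) + (1.6)·(0) + 0.3 = -7.6
errors² = [1.21, 0.25, 0.09, 1.69]
MSE = 3.2400/4 = 0.81

0.81


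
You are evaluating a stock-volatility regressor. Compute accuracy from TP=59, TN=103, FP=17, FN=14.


Accuracy = (TP+TN)/(TP+TN+FP+FN)
= (59+103)/(193)
= 162/193 = 83.94%

83.94%


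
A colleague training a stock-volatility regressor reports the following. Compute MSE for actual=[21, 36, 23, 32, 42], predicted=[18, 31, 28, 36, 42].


Squared errors: (21-18)²=9, (36-31)²=25, (23-28)²=25, (32-36)²=16, (42-42)²=0
Sum = 75
MSE = 75/5 = 15

15


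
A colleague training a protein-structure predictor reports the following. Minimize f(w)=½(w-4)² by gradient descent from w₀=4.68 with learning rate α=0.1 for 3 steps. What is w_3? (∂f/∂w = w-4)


step 1: grad = 4.68-4 = 0.68; w = 4.68 - 0.1·(0.68) = 4.612
step 2: grad = 4.612-4 = 0.612; w = 4.612 - 0.1·(0.612) = 4.5508
step 3: grad = 4.5508-4 = 0.5508; w = 4.5508 - 0.1·(0.5508) = 4.49572

4.49572


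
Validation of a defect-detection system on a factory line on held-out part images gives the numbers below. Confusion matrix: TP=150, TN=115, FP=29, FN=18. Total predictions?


Total = TP + TN + FP + FN
= 150 + 115 + 29 + 18
= 312
(Predicted positive: 179, predicted negative: 133)

312


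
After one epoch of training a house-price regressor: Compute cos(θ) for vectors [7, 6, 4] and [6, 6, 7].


A·B = 7·6 + 6·6 + 4·7 = 106
‖A‖ = √101 = 10.0499, ‖B‖ = √121 = 11
cos = 106/(√101·√121) = 106/√12221 = 0.9589

0.9589


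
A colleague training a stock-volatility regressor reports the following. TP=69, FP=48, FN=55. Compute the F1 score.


Precision = 69/117 = 0.5897
Recall = 69/124 = 0.5565
F1 = 2·P·R/(P+R) = 2·TP/(2·TP+FP+FN) = 138/(138+48+55) = 138/241 = 0.5726

0.5726


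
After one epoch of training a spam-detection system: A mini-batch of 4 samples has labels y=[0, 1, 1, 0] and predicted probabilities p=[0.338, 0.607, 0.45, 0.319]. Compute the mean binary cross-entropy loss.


L[0] = -ln(1-0.338) = -ln(0.662) = 0.4125
L[1] = -ln(0.607) = 0.4992
L[2] = -ln(0.45) = 0.7985
L[3] = -ln(1-0.319) = -ln(0.681) = 0.3842
mean = (0.4125 + 0.4992 + 0.7985 + 0.3842)/4 = 0.5236

0.5236


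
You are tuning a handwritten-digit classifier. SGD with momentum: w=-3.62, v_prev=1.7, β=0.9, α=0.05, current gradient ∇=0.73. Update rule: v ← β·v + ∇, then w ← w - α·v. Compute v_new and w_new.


v_new = 0.9·1.7 + 0.73 = 1.53 + 0.73 = 2.26
w_new = -3.62 - 0.05·2.26 = -3.62 - 0.113 = -3.733

v_new=2.26, w_new=-3.733


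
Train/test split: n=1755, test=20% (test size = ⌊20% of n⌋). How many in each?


Test = ⌊1755·20/100⌋ = 351
Train = 1755 - 351 = 1404

Train: 1404, Test: 351


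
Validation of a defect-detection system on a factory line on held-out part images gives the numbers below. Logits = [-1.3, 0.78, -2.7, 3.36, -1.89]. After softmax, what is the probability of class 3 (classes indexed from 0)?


Exponentials: e^-1.3=0.2725, e^0.78=2.1815, e^-2.7=0.0672, e^3.36=28.7892, e^-1.89=0.1511
Sum = 31.4615
Softmax = [0.0087, 0.0693, 0.0021, 0.9151, 0.0048]
p[3] = 28.7892/31.4615 = 0.9151

0.9151


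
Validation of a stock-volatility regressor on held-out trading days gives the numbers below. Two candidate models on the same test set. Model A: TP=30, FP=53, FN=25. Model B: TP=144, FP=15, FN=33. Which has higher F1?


Model A: P=30/83=0.3614, R=30/55=0.5455, F1=2PR/(P+R)=2TP/(2TP+FP+FN)=60/138=0.4348
Model B: P=144/159=0.9057, R=144/177=0.8136, F1=2PR/(P+R)=2TP/(2TP+FP+FN)=288/336=0.8571
0.4348 < 0.8571 → Model B

Model B


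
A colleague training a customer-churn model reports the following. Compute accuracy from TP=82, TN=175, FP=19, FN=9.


Accuracy = (TP+TN)/(TP+TN+FP+FN)
= (82+175)/(285)
= 257/285 = 90.18%

90.18%


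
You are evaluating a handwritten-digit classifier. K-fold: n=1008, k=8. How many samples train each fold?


Fold size = 1008/8 = 126
Training per fold = 1008 - 126 = 882

882


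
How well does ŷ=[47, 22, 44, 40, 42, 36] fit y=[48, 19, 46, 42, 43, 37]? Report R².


ȳ = 39.1667
SS_res = Σ(y-ŷ)² = 20
SS_tot = Σ(y-ȳ)² = 558.83
R² = 1 - SS_res/SS_tot = 1 - 0.0358 = 0.9642

0.9642


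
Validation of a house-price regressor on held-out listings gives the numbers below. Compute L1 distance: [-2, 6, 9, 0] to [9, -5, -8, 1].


d = |-2-9| + |6+ 5| + |9+ 8| + |0-1|
  = 11 + 11 + 17 + 1
  = 40

40


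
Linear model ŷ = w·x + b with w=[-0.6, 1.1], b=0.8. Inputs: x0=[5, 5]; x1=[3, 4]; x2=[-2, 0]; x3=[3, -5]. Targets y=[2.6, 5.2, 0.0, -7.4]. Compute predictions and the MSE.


ŷ0 = (-0.6)·(5) + (1.1)·(5) + 0.8 = 3.3
ŷ1 = (-0.6)·(3) + (1.1)·(4) + 0.8 = 3.4
ŷ2 = (-0.6)·(-2) + (1.1)·(0) + 0.8 = 2.0
ŷ3 = (-0.6)·(3) + (1.1)·(-5) + 0.8 = -6.5
errors² = [0.49, 3.24, 4.0, 0.81]
MSE = 8.5400/4 = 2.135

2.135


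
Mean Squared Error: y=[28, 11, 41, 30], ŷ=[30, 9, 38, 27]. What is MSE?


Squared errors: (28-30)²=4, (11-9)²=4, (41-38)²=9, (30-27)²=9
Sum = 26
MSE = 26/4 = 13/2

13/2


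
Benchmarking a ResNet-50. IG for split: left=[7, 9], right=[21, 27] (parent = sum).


Parent = [28, 36], H_parent = 0.9887
H_left = 0.9887 (n=16), H_right = 0.9887 (n=48)
H_children = (16/64)·0.9887 + (48/64)·0.9887 = 0.9887
IG = 0.9887 - 0.9887 = 0.0

0.0


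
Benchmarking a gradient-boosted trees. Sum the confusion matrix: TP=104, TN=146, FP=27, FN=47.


Total = TP + TN + FP + FN
= 104 + 146 + 27 + 47
= 324
(Predicted positive: 131, predicted negative: 193)

324


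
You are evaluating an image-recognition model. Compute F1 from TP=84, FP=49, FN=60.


Precision = 84/133 = 0.6316
Recall = 84/144 = 0.5833
F1 = 2·P·R/(P+R) = 2·TP/(2·TP+FP+FN) = 168/(168+49+60) = 168/277 = 0.6065

0.6065


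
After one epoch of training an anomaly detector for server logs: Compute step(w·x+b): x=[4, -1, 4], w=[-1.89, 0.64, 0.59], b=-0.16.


z = (4)·(-1.89) + (-1)·(0.64) + (4)·(0.59) - 0.16
  = -6.0
step(z) = 0 (z<0)

0


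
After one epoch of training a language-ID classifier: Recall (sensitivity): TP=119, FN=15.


Recall = TP/(TP+FN)
= 119/(119+15)
= 119/134 = 88.81%

88.81%


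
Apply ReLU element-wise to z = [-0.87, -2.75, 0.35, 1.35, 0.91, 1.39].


ReLU(-0.87) = max(0, -0.87) = 0.0
ReLU(-2.75) = max(0, -2.75) = 0.0
ReLU(0.35) = max(0, 0.35) = 0.35
ReLU(1.35) = max(0, 1.35) = 1.35
ReLU(0.91) = max(0, 0.91) = 0.91
ReLU(1.39) = max(0, 1.39) = 1.39
result = [0.0, 0.0, 0.35, 1.35, 0.91, 1.39]

[0.0, 0.0, 0.35, 1.35, 0.91, 1.39]


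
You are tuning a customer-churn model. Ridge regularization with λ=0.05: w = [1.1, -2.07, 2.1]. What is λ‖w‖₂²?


‖w‖₂² = (1.1)² + (-2.07)² + (2.1)²
     = 1.21 + 4.2849 + 4.41
     = 9.9049
λ·‖w‖₂² = 0.05·9.9049 = 0.495245

0.495245


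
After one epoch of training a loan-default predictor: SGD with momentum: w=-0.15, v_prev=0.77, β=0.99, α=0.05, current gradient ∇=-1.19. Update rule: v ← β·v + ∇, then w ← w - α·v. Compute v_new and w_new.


v_new = 0.99·0.77 - 1.19 = 0.7623 - 1.19 = -0.4277
w_new = -0.15 - 0.05·-0.4277 = -0.15 + 0.021385 = -0.128615

v_new=-0.4277, w_new=-0.128615


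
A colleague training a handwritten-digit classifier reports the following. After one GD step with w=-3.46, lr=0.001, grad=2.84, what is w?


w_new = w - α·∇
= -3.46 - 0.001·2.84
= -3.46 - 0.00284
= -3.46284

-3.46284


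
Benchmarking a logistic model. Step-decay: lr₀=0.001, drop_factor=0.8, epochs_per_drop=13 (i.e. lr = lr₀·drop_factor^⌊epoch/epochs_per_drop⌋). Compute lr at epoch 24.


n_drops = ⌊24/13⌋ = 1
lr = 0.001·0.8^1 = 0.001·0.8 = 0.0008

0.0008


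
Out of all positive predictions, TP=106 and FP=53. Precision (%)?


Precision = TP/(TP+FP)
= 106/(106+53)
= 106/159 = 66.67%

66.67%


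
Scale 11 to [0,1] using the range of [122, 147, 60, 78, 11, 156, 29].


min=11, max=156
(11-11)/(156-11) = 0/145 = 0.0

0.0


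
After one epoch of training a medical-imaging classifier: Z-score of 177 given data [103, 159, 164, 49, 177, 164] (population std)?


μ = 136, σ = 45.5265
z = (177 - 136)/45.5265 = 0.9006

0.9006


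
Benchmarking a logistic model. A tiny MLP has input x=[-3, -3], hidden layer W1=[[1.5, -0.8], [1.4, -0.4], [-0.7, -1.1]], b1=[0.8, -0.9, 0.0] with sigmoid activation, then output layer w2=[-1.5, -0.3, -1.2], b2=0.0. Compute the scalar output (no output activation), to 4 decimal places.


z1[0] = (1.5)·(-3) + (-0.8)·(-3) + 0.8 = -1.3
z1[1] = (1.4)·(-3) + (-0.4)·(-3) - 0.9 = -3.9
z1[2] = (-0.7)·(-3) + (-1.1)·(-3) + 0.0 = 5.4
h = sigmoid(z1) = [0.2142, 0.0198, 0.9955]
output = (-1.5)·(0.2142) + (-0.3)·(0.0198) + (-1.2)·(0.9955) + 0.0 = -1.5218

-1.5218


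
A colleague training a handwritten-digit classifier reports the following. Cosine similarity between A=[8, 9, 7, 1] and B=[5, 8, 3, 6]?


A·B = 8·5 + 9·8 + 7·3 + 1·6 = 139
‖A‖ = √195 = 13.9642, ‖B‖ = √134 = 11.5758
cos = 139/(√195·√134) = 139/√26130 = 0.8599

0.8599


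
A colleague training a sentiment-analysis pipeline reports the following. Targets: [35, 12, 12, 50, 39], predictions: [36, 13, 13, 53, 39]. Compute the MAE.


Absolute errors: |35-36|=1, |12-13|=1, |12-13|=1, |50-53|=3, |39-39|=0
Sum = 6
MAE = 6/5 = 6/5

6/5


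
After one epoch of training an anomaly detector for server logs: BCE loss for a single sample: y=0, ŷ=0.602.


BCE = -[y·ln(p) + (1-y)·ln(1-p)]
= -0 - 1·ln(1-0.602)
= -ln(0.398) = 0.9213

0.9213


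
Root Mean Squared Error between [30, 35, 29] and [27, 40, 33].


MSE = 50/3 = 16.6667
RMSE = √(50/3) = 4.0825

4.0825


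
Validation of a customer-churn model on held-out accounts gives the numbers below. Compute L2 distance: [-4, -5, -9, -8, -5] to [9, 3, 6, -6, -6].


d = √((-4-9)² + (-5-3)² + (-9-6)² + (-8+ 6)² + (-5+ 6)²)
  = √(169 + 64 + 225 + 4 + 1)
  = √463 = 21.5174

21.5174


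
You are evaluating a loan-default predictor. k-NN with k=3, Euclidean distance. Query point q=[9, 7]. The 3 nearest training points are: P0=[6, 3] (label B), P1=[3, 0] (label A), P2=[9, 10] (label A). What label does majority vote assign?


d(q,P0) = 5.0  (label B)
d(q,P1) = 9.2195  (label A)
d(q,P2) = 3.0  (label A)
Votes: A=2, B=1
Majority → A

A


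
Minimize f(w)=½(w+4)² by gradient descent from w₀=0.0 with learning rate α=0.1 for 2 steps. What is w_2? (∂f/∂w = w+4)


step 1: grad = 0+4 = 4; w = 0 - 0.1·(4) = -0.4
step 2: grad = -0.4+4 = 3.6; w = -0.4 - 0.1·(3.6) = -0.76

-0.76


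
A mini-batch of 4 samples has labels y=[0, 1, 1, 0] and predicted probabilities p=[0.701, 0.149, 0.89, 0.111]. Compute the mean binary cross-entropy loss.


L[0] = -ln(1-0.701) = -ln(0.299) = 1.2073
L[1] = -ln(0.149) = 1.9038
L[2] = -ln(0.89) = 0.1165
L[3] = -ln(1-0.111) = -ln(0.889) = 0.1177
mean = (1.2073 + 1.9038 + 0.1165 + 0.1177)/4 = 0.8363

0.8363


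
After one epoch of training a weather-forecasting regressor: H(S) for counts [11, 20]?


Probabilities: [11/31, 20/31] ≈ [0.3548, 0.6452]
H = -((11/31)·log₂(11/31) + (20/31)·log₂(20/31))
  = 0.9383 bits

0.9383 bits


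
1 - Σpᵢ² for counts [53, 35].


Probabilities: [53/88, 35/88] ≈ [0.6023, 0.3977]
Σpᵢ² = (2809 + 1225)/88² = 4034/7744
Gini = 1 - Σpᵢ² = 1 - 4034/7744 = 0.4791

0.4791


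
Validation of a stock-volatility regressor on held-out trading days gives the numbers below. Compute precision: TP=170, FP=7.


Precision = TP/(TP+FP)
= 170/(170+7)
= 170/177 = 96.05%

96.05%


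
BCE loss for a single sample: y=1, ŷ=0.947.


BCE = -[y·ln(p) + (1-y)·ln(1-p)]
= -1·ln(0.947) - 0
= -ln(0.947) = 0.0545

0.0545


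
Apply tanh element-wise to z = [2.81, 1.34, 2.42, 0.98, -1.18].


tanh(2.81) = 0.9928
tanh(1.34) = 0.8717
tanh(2.42) = 0.9843
tanh(0.98) = 0.7531
tanh(-1.18) = -0.8275
result = [0.9928, 0.8717, 0.9843, 0.7531, -0.8275]

[0.9928, 0.8717, 0.9843, 0.7531, -0.8275]


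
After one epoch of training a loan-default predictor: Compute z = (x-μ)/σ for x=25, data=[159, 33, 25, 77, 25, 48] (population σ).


μ = 61.1667, σ = 47.2667
z = (25 - 61.1667)/47.2667 = -0.7652

-0.7652


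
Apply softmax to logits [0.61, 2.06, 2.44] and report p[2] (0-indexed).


Exponentials: e^0.61=1.8404, e^2.06=7.846, e^2.44=11.473
Sum = 21.1594
Softmax = [0.087, 0.3708, 0.5422]
p[2] = 11.473/21.1594 = 0.5422

0.5422


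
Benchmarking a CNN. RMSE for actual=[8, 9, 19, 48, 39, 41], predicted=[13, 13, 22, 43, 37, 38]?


MSE = 88/6 = 14.6667
RMSE = √(88/6) = 3.8297

3.8297


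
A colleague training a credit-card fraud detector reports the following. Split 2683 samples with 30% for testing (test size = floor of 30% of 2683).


Test = ⌊2683·30/100⌋ = 804
Train = 2683 - 804 = 1879

Train: 1879, Test: 804


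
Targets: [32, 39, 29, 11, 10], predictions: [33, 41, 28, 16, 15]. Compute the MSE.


Squared errors: (32-33)²=1, (39-41)²=4, (29-28)²=1, (11-16)²=25, (10-15)²=25
Sum = 56
MSE = 56/5 = 56/5

56/5


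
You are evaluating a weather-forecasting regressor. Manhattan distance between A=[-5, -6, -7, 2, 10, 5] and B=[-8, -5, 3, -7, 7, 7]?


d = |-5+ 8| + |-6+ 5| + |-7-3| + |2+ 7| + |10-7| + |5-7|
  = 3 + 1 + 10 + 9 + 3 + 2
  = 28

28


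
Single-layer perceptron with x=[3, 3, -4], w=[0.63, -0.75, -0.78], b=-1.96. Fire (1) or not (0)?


z = (3)·(0.63) + (3)·(-0.75) + (-4)·(-0.78) - 1.96
  = 0.8
step(z) = 1 (z≥0)

1


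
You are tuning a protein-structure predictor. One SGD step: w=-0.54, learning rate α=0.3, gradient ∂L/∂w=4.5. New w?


w_new = w - α·∇
= -0.54 - 0.3·4.5
= -0.54 - 1.35
= -1.89

-1.89


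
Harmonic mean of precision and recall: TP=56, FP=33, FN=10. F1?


Precision = 56/89 = 0.6292
Recall = 56/66 = 0.8485
F1 = 2·P·R/(P+R) = 2·TP/(2·TP+FP+FN) = 112/(112+33+10) = 112/155 = 0.7226

0.7226


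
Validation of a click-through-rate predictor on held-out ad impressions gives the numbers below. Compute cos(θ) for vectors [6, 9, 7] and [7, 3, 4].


A·B = 6·7 + 9·3 + 7·4 = 97
‖A‖ = √166 = 12.8841, ‖B‖ = √74 = 8.6023
cos = 97/(√166·√74) = 97/√12284 = 0.8752

0.8752


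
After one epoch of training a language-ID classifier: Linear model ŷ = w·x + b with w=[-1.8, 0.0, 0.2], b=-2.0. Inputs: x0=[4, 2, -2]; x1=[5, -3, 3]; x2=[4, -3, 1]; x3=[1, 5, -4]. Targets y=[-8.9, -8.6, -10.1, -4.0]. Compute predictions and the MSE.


ŷ0 = (-1.8)·(4) + (0.0)·(2) + (0.2)·(-2) - 2.0 = -9.6
ŷ1 = (-1.8)·(5) + (0.0)·(-3) + (0.2)·(3) - 2.0 = -10.4
ŷ2 = (-1.8)·(4) + (0.0)·(-3) + (0.2)·(1) - 2.0 = -9.0
ŷ3 = (-1.8)·(1) + (0.0)·(5) + (0.2)·(-4) - 2.0 = -4.6
errors² = [0.49, 3.24, 1.21, 0.36]
MSE = 5.3000/4 = 1.325

1.325


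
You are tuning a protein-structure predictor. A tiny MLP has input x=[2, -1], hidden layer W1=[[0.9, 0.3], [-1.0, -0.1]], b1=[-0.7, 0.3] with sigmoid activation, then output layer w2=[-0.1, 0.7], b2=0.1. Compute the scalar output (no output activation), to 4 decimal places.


z1[0] = (0.9)·(2) + (0.3)·(-1) - 0.7 = 0.8
z1[1] = (-1.0)·(2) + (-0.1)·(-1) + 0.3 = -1.6
h = sigmoid(z1) = [0.69, 0.168]
output = (-0.1)·(0.69) + (0.7)·(0.168) + 0.1 = 0.1486

0.1486


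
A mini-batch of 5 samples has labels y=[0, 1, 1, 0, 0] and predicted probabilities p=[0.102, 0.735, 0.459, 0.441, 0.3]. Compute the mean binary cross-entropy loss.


L[0] = -ln(1-0.102) = -ln(0.898) = 0.1076
L[1] = -ln(0.735) = 0.3079
L[2] = -ln(0.459) = 0.7787
L[3] = -ln(1-0.441) = -ln(0.559) = 0.5816
L[4] = -ln(1-0.3) = -ln(0.7) = 0.3567
mean = (0.1076 + 0.3079 + 0.7787 + 0.5816 + 0.3567)/5 = 0.4265

0.4265


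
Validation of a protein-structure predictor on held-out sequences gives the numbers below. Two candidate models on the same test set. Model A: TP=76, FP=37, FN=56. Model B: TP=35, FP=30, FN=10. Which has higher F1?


Model A: P=76/113=0.6726, R=76/132=0.5758, F1=2PR/(P+R)=2TP/(2TP+FP+FN)=152/245=0.6204
Model B: P=35/65=0.5385, R=35/45=0.7778, F1=2PR/(P+R)=2TP/(2TP+FP+FN)=70/110=0.6364
0.6204 < 0.6364 → Model B

Model B


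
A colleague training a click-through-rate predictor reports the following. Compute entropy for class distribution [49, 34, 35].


Probabilities: [49/118, 34/118, 35/118] ≈ [0.4153, 0.2881, 0.2966]
H = -((49/118)·log₂(49/118) + (34/118)·log₂(34/118) + (35/118)·log₂(35/118))
  = 1.5638 bits

1.5638 bits


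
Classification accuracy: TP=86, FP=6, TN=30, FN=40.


Accuracy = (TP+TN)/(TP+TN+FP+FN)
= (86+30)/(162)
= 116/162 = 71.6%

71.6%


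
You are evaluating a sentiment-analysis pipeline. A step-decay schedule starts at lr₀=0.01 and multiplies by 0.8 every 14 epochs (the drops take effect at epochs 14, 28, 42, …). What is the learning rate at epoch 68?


n_drops = ⌊68/14⌋ = 4
lr = 0.01·0.8^4 = 0.01·0.4096 = 0.004096

0.004096


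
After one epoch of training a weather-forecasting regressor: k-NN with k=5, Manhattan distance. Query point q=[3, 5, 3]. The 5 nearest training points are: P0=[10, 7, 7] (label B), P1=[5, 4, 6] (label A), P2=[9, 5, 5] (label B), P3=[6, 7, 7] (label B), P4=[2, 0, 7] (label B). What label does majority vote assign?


d(q,P0) = 13  (label B)
d(q,P1) = 6  (label A)
d(q,P2) = 8  (label B)
d(q,P3) = 9  (label B)
d(q,P4) = 10  (label B)
Votes: A=1, B=4
Majority → B

B


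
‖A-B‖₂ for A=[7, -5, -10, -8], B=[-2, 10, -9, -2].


d = √((7+ 2)² + (-5-10)² + (-10+ 9)² + (-8+ 2)²)
  = √(81 + 225 + 1 + 36)
  = √343 = 18.5203

18.5203


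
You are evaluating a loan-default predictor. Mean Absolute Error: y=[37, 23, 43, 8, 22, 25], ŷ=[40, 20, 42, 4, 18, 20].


Absolute errors: |37-40|=3, |23-20|=3, |43-42|=1, |8-4|=4, |22-18|=4, |25-20|=5
Sum = 20
MAE = 20/6 = 10/3

10/3


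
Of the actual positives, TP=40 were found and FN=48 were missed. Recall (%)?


Recall = TP/(TP+FN)
= 40/(40+48)
= 40/88 = 45.45%

45.45%


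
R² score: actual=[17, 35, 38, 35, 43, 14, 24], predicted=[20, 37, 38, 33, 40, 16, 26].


ȳ = 29.4286
SS_res = Σ(y-ŷ)² = 34
SS_tot = Σ(y-ȳ)² = 741.71
R² = 1 - SS_res/SS_tot = 1 - 0.0458 = 0.9542

0.9542


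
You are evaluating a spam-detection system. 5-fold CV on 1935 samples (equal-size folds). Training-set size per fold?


Fold size = 1935/5 = 387
Training per fold = 1935 - 387 = 1548

1548


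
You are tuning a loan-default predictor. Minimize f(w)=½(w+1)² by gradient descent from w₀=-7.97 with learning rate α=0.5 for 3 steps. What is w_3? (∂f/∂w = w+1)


step 1: grad = -7.97+1 = -6.97; w = -7.97 - 0.5·(-6.97) = -4.485
step 2: grad = -4.485+1 = -3.485; w = -4.485 - 0.5·(-3.485) = -2.7425
step 3: grad = -2.7425+1 = -1.7425; w = -2.7425 - 0.5·(-1.7425) = -1.87125

-1.87125


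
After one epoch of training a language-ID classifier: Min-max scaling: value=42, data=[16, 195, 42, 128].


min=16, max=195
(42-16)/(195-16) = 26/179 = 0.1453

0.1453


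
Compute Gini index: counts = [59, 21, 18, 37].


Probabilities: [59/135, 21/135, 18/135, 37/135] ≈ [0.437, 0.1556, 0.1333, 0.2741]
Σpᵢ² = (3481 + 441 + 324 + 1369)/135² = 5615/18225
Gini = 1 - Σpᵢ² = 1 - 5615/18225 = 0.6919

0.6919


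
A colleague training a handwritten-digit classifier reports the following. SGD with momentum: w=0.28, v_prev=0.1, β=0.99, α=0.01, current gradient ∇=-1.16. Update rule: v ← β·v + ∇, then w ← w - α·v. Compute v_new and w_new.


v_new = 0.99·0.1 - 1.16 = 0.099 - 1.16 = -1.061
w_new = 0.28 - 0.01·-1.061 = 0.28 + 0.01061 = 0.29061

v_new=-1.061, w_new=0.29061
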